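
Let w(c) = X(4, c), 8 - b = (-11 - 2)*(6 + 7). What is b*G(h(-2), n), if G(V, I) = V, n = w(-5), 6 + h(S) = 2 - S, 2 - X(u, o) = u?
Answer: -354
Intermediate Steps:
X(u, o) = 2 - u
b = 177 (b = 8 - (-11 - 2)*(6 + 7) = 8 - (-13)*13 = 8 - 1*(-169) = 8 + 169 = 177)
w(c) = -2 (w(c) = 2 - 1*4 = 2 - 4 = -2)
h(S) = -4 - S (h(S) = -6 + (2 - S) = -4 - S)
n = -2
b*G(h(-2), n) = 177*(-4 - 1*(-2)) = 177*(-4 + 2) = 177*(-2) = -354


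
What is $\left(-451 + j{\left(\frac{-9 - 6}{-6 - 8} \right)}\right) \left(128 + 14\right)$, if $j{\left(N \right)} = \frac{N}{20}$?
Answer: $- \frac{1792963}{28} \approx -64034.0$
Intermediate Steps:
$j{\left(N \right)} = \frac{N}{20}$ ($j{\left(N \right)} = N \frac{1}{20} = \frac{N}{20}$)
$\left(-451 + j{\left(\frac{-9 - 6}{-6 - 8} \right)}\right) \left(128 + 14\right) = \left(-451 + \frac{\left(-9 - 6\right) \frac{1}{-6 - 8}}{20}\right) \left(128 + 14\right) = \left(-451 + \frac{\left(-15\right) \frac{1}{-6 - 8}}{20}\right) 142 = \left(-451 + \frac{\left(-15\right) \frac{1}{-14}}{20}\right) 142 = \left(-451 + \frac{\left(-15\right) \left(- \frac{1}{14}\right)}{20}\right) 142 = \left(-451 + \frac{1}{20} \cdot \frac{15}{14}\right) 142 = \left(-451 + \frac{3}{56}\right) 142 = \left(- \frac{25253}{56}\right) 142 = - \frac{1792963}{28}$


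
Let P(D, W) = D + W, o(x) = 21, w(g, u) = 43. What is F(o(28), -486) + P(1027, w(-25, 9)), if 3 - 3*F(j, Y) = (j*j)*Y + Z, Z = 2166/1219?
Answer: 88392625/1219 ≈ 72512.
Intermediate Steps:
Z = 2166/1219 (Z = 2166*(1/1219) = 2166/1219 ≈ 1.7769)
F(j, Y) = 497/1219 - Y*j²/3 (F(j, Y) = 1 - ((j*j)*Y + 2166/1219)/3 = 1 - (j²*Y + 2166/1219)/3 = 1 - (Y*j² + 2166/1219)/3 = 1 - (2166/1219 + Y*j²)/3 = 1 + (-722/1219 - Y*j²/3) = 497/1219 - Y*j²/3)
F(o(28), -486) + P(1027, w(-25, 9)) = (497/1219 - ⅓*(-486)*21²) + (1027 + 43) = (497/1219 - ⅓*(-486)*441) + 1070 = (497/1219 + 71442) + 1070 = 87088295/1219 + 1070 = 88392625/1219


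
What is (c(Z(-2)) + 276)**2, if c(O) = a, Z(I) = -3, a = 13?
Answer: 83521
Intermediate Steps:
c(O) = 13
(c(Z(-2)) + 276)**2 = (13 + 276)**2 = 289**2 = 83521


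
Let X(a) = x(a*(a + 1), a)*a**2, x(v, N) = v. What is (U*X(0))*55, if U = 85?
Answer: 0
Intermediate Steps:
X(a) = a**3*(1 + a) (X(a) = (a*(a + 1))*a**2 = (a*(1 + a))*a**2 = a**3*(1 + a))
(U*X(0))*55 = (85*(0**3*(1 + 0)))*55 = (85*(0*1))*55 = (85*0)*55 = 0*55 = 0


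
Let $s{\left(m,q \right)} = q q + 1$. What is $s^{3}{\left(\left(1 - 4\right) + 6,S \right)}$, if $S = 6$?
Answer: $50653$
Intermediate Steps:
$s{\left(m,q \right)} = 1 + q^{2}$ ($s{\left(m,q \right)} = q^{2} + 1 = 1 + q^{2}$)
$s^{3}{\left(\left(1 - 4\right) + 6,S \right)} = \left(1 + 6^{2}\right)^{3} = \left(1 + 36\right)^{3} = 37^{3} = 50653$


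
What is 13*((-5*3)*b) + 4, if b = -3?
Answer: 589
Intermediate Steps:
13*((-5*3)*b) + 4 = 13*(-5*3*(-3)) + 4 = 13*(-15*(-3)) + 4 = 13*45 + 4 = 585 + 4 = 589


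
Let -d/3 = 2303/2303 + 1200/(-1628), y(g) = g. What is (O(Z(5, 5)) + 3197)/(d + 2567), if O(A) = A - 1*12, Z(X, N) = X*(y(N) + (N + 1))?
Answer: 164835/130556 ≈ 1.2626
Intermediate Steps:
Z(X, N) = X*(1 + 2*N) (Z(X, N) = X*(N + (N + 1)) = X*(N + (1 + N)) = X*(1 + 2*N))
d = -321/407 (d = -3*(2303/2303 + 1200/(-1628)) = -3*(2303*(1/2303) + 1200*(-1/1628)) = -3*(1 - 300/407) = -3*107/407 = -321/407 ≈ -0.78870)
O(A) = -12 + A (O(A) = A - 12 = -12 + A)
(O(Z(5, 5)) + 3197)/(d + 2567) = ((-12 + 5*(1 + 2*5)) + 3197)/(-321/407 + 2567) = ((-12 + 5*(1 + 10)) + 3197)/(1044448/407) = ((-12 + 5*11) + 3197)*(407/1044448) = ((-12 + 55) + 3197)*(407/1044448) = (43 + 3197)*(407/1044448) = 3240*(407/1044448) = 164835/130556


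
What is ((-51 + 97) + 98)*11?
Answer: 1584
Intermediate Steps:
((-51 + 97) + 98)*11 = (46 + 98)*11 = 144*11 = 1584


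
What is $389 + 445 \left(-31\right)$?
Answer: $-13406$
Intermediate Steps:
$389 + 445 \left(-31\right) = 389 - 13795 = -13406$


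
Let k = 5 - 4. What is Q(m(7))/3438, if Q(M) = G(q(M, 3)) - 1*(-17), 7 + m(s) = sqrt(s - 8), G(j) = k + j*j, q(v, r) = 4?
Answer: 17/1719 ≈ 0.0098895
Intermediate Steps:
k = 1
G(j) = 1 + j**2 (G(j) = 1 + j*j = 1 + j**2)
m(s) = -7 + sqrt(-8 + s) (m(s) = -7 + sqrt(s - 8) = -7 + sqrt(-8 + s))
Q(M) = 34 (Q(M) = (1 + 4**2) - 1*(-17) = (1 + 16) + 17 = 17 + 17 = 34)
Q(m(7))/3438 = 34/3438 = 34*(1/3438) = 17/1719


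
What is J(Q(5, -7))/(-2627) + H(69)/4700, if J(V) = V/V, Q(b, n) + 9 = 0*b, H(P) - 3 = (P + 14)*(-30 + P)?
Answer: 425339/617345 ≈ 0.68898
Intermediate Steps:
H(P) = 3 + (-30 + P)*(14 + P) (H(P) = 3 + (P + 14)*(-30 + P) = 3 + (14 + P)*(-30 + P) = 3 + (-30 + P)*(14 + P))
Q(b, n) = -9 (Q(b, n) = -9 + 0*b = -9 + 0 = -9)
J(V) = 1
J(Q(5, -7))/(-2627) + H(69)/4700 = 1/(-2627) + (-417 + 69² - 16*69)/4700 = 1*(-1/2627) + (-417 + 4761 - 1104)*(1/4700) = -1/2627 + 3240*(1/4700) = -1/2627 + 162/235 = 425339/617345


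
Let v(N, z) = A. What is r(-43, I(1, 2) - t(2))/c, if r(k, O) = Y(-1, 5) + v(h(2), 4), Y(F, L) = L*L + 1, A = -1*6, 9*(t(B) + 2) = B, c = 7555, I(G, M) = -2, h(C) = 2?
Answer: 4/1511 ≈ 0.0026473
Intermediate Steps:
t(B) = -2 + B/9
A = -6
v(N, z) = -6
Y(F, L) = 1 + L**2 (Y(F, L) = L**2 + 1 = 1 + L**2)
r(k, O) = 20 (r(k, O) = (1 + 5**2) - 6 = (1 + 25) - 6 = 26 - 6 = 20)
r(-43, I(1, 2) - t(2))/c = 20/7555 = 20*(1/7555) = 4/1511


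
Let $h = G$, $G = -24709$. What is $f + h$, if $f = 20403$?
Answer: $-4306$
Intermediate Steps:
$h = -24709$
$f + h = 20403 - 24709 = -4306$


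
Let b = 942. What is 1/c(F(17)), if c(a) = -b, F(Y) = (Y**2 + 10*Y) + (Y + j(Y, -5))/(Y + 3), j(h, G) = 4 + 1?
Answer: -1/942 ≈ -0.0010616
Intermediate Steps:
j(h, G) = 5
F(Y) = Y**2 + 10*Y + (5 + Y)/(3 + Y) (F(Y) = (Y**2 + 10*Y) + (Y + 5)/(Y + 3) = (Y**2 + 10*Y) + (5 + Y)/(3 + Y) = Y**2 + 10*Y + (5 + Y)/(3 + Y))
c(a) = -942 (c(a) = -1*942 = -942)
1/c(F(17)) = 1/(-942) = -1/942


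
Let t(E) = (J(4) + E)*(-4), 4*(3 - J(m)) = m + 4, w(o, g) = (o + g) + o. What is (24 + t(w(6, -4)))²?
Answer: 144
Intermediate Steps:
w(o, g) = g + 2*o (w(o, g) = (g + o) + o = g + 2*o)
J(m) = 2 - m/4 (J(m) = 3 - (m + 4)/4 = 3 - (4 + m)/4 = 3 + (-1 - m/4) = 2 - m/4)
t(E) = -4 - 4*E (t(E) = ((2 - ¼*4) + E)*(-4) = ((2 - 1) + E)*(-4) = (1 + E)*(-4) = -4 - 4*E)
(24 + t(w(6, -4)))² = (24 + (-4 - 4*(-4 + 2*6)))² = (24 + (-4 - 4*(-4 + 12)))² = (24 + (-4 - 4*8))² = (24 + (-4 - 32))² = (24 - 36)² = (-12)² = 144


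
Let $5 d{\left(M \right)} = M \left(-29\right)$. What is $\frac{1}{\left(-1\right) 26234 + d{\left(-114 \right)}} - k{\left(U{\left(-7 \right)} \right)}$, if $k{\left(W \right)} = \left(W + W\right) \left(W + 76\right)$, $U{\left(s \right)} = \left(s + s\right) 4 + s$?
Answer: $\frac{209441227}{127864} \approx 1638.0$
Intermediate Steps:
$U{\left(s \right)} = 9 s$ ($U{\left(s \right)} = 2 s 4 + s = 8 s + s = 9 s$)
$k{\left(W \right)} = 2 W \left(76 + W\right)$
$d{\left(M \right)} = - \frac{29 M}{5}$ ($d{\left(M \right)} = \frac{M \left(-29\right)}{5} = \frac{\left(-29\right) M}{5} = - \frac{29 M}{5}$)
$\frac{1}{\left(-1\right) 26234 + d{\left(-114 \right)}} - k{\left(U{\left(-7 \right)} \right)} = \frac{1}{\left(-1\right) 26234 - - \frac{3306}{5}} - 2 \cdot 9 \left(-7\right) \left(76 + 9 \left(-7\right)\right) = \frac{1}{-26234 + \frac{3306}{5}} - 2 \left(-63\right) \left(76 - 63\right) = \frac{1}{- \frac{127864}{5}} - 2 \left(-63\right) 13 = - \frac{5}{127864} - -1638 = - \frac{5}{127864} + 1638 = \frac{209441227}{127864}$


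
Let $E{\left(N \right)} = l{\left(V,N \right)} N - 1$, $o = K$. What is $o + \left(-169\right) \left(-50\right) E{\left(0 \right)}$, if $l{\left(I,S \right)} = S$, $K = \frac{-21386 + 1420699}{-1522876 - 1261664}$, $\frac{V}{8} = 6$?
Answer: $- \frac{23530762313}{2784540} \approx -8450.5$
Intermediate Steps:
$V = 48$ ($V = 8 \cdot 6 = 48$)
$K = - \frac{1399313}{2784540}$ ($K = \frac{1399313}{-2784540} = 1399313 \left(- \frac{1}{2784540}\right) = - \frac{1399313}{2784540} \approx -0.50253$)
$o = - \frac{1399313}{2784540} \approx -0.50253$
$E{\left(N \right)} = -1 + N^{2}$ ($E{\left(N \right)} = N N - 1 = N^{2} - 1 = -1 + N^{2}$)
$o + \left(-169\right) \left(-50\right) E{\left(0 \right)} = - \frac{1399313}{2784540} + \left(-169\right) \left(-50\right) \left(-1 + 0^{2}\right) = - \frac{1399313}{2784540} + 8450 \left(-1 + 0\right) = - \frac{1399313}{2784540} + 8450 \left(-1\right) = - \frac{1399313}{2784540} - 8450 = - \frac{23530762313}{2784540}$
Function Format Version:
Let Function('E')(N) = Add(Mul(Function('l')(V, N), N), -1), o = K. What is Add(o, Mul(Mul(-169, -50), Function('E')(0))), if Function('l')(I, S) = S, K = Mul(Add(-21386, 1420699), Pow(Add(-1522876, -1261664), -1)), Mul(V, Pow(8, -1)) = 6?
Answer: Rational(-23530762313, 2784540) ≈ -8450.5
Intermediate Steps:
V = 48 (V = Mul(8, 6) = 48)
K = Rational(-1399313, 2784540) (K = Mul(1399313, Pow(-2784540, -1)) = Mul(1399313, Rational(-1, 2784540)) = Rational(-1399313, 2784540) ≈ -0.50253)
o = Rational(-1399313, 2784540) ≈ -0.50253
Function('E')(N) = Add(-1, Pow(N, 2)) (Function('E')(N) = Add(Mul(N, N), -1) = Add(Pow(N, 2), -1) = Add(-1, Pow(N, 2)))
Add(o, Mul(Mul(-169, -50), Function('E')(0))) = Add(Rational(-1399313, 2784540), Mul(Mul(-169, -50), Add(-1, Pow(0, 2)))) = Add(Rational(-1399313, 2784540), Mul(8450, Add(-1, 0))) = Add(Rational(-1399313, 2784540), Mul(8450, -1)) = Add(Rational(-1399313, 2784540), -8450) = Rational(-23530762313, 2784540)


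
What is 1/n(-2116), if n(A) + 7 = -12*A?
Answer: 1/25385 ≈ 3.9393e-5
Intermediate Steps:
n(A) = -7 - 12*A
1/n(-2116) = 1/(-7 - 12*(-2116)) = 1/(-7 + 25392) = 1/25385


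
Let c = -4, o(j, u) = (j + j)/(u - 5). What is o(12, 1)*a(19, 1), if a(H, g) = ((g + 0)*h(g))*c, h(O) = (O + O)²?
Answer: 96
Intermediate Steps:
h(O) = 4*O² (h(O) = (2*O)² = 4*O²)
o(j, u) = 2*j/(-5 + u) (o(j, u) = (2*j)/(-5 + u) = 2*j/(-5 + u))
a(H, g) = -16*g³ (a(H, g) = ((g + 0)*(4*g²))*(-4) = (g*(4*g²))*(-4) = (4*g³)*(-4) = -16*g³)
o(12, 1)*a(19, 1) = (2*12/(-5 + 1))*(-16*1³) = (2*12/(-4))*(-16*1) = (2*12*(-¼))*(-16) = -6*(-16) = 96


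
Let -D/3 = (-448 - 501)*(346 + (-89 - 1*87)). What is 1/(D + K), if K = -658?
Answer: 1/483332 ≈ 2.0690e-6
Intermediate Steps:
D = 483990 (D = -3*(-448 - 501)*(346 + (-89 - 1*87)) = -(-2847)*(346 + (-89 - 87)) = -(-2847)*(346 - 176) = -(-2847)*170 = -3*(-161330) = 483990)
1/(D + K) = 1/(483990 - 658) = 1/483332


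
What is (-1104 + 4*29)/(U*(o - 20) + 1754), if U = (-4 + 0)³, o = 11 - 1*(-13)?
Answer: -494/749 ≈ -0.65955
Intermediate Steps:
o = 24 (o = 11 + 13 = 24)
U = -64 (U = (-4)³ = -64)
(-1104 + 4*29)/(U*(o - 20) + 1754) = (-1104 + 4*29)/(-64*(24 - 20) + 1754) = (-1104 + 116)/(-64*4 + 1754) = -988/(-256 + 1754) = -988/1498 = -988*1/1498 = -494/749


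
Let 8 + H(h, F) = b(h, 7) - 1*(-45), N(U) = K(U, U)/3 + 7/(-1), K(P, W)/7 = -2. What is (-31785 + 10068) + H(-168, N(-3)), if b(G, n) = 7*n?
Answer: -21631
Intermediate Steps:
K(P, W) = -14 (K(P, W) = 7*(-2) = -14)
N(U) = -35/3 (N(U) = -14/3 + 7/(-1) = -14*⅓ + 7*(-1) = -14/3 - 7 = -35/3)
H(h, F) = 86 (H(h, F) = -8 + (7*7 - 1*(-45)) = -8 + (49 + 45) = -8 + 94 = 86)
(-31785 + 10068) + H(-168, N(-3)) = (-31785 + 10068) + 86 = -21717 + 86 = -21631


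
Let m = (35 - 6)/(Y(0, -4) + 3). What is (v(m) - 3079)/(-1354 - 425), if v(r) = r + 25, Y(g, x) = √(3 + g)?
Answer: 6079/3558 + 29*√3/10674 ≈ 1.7132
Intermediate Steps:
m = 29/(3 + √3) (m = (35 - 6)/(√(3 + 0) + 3) = 29/(√3 + 3) = 29/(3 + √3) ≈ 6.1284)
v(r) = 25 + r
(v(m) - 3079)/(-1354 - 425) = ((25 + (29/2 - 29*√3/6)) - 3079)/(-1354 - 425) = ((79/2 - 29*√3/6) - 3079)/(-1779) = (-6079/2 - 29*√3/6)*(-1/1779) = 6079/3558 + 29*√3/10674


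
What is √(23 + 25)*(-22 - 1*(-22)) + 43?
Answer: 43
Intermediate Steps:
√(23 + 25)*(-22 - 1*(-22)) + 43 = √48*(-22 + 22) + 43 = (4*√3)*0 + 43 = 0 + 43 = 43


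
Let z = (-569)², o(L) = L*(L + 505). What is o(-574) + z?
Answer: 363367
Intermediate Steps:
o(L) = L*(505 + L)
z = 323761
o(-574) + z = -574*(505 - 574) + 323761 = -574*(-69) + 323761 = 39606 + 323761 = 363367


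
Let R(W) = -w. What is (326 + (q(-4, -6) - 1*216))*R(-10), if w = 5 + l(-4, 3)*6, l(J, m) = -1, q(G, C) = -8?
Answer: 102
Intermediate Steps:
w = -1 (w = 5 - 1*6 = 5 - 6 = -1)
R(W) = 1 (R(W) = -1*(-1) = 1)
(326 + (q(-4, -6) - 1*216))*R(-10) = (326 + (-8 - 1*216))*1 = (326 + (-8 - 216))*1 = (326 - 224)*1 = 102*1 = 102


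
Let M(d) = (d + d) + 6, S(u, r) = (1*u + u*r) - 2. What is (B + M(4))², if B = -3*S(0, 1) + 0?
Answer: 400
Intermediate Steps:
S(u, r) = -2 + u + r*u (S(u, r) = (u + r*u) - 2 = -2 + u + r*u)
M(d) = 6 + 2*d (M(d) = 2*d + 6 = 6 + 2*d)
B = 6 (B = -3*(-2 + 0 + 1*0) + 0 = -3*(-2 + 0 + 0) + 0 = -3*(-2) + 0 = 6 + 0 = 6)
(B + M(4))² = (6 + (6 + 2*4))² = (6 + (6 + 8))² = (6 + 14)² = 20² = 400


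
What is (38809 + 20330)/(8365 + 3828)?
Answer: 59139/12193 ≈ 4.8502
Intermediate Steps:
(38809 + 20330)/(8365 + 3828) = 59139/12193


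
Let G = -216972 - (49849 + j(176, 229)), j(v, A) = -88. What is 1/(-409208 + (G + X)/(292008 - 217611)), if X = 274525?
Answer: -74397/30443839784 ≈ -2.4437e-6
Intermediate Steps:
G = -266733 (G = -216972 - (49849 - 88) = -216972 - 1*49761 = -216972 - 49761 = -266733)
1/(-409208 + (G + X)/(292008 - 217611)) = 1/(-409208 + (-266733 + 274525)/(292008 - 217611)) = 1/(-409208 + 7792/74397) = 1/(-30443839784/74397) = -74397/30443839784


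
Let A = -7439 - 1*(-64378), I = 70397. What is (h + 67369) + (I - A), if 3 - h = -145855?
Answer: 226685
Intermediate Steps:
A = 56939 (A = -7439 + 64378 = 56939)
h = 145858 (h = 3 - 1*(-145855) = 3 + 145855 = 145858)
(h + 67369) + (I - A) = (145858 + 67369) + (70397 - 1*56939) = 213227 + (70397 - 56939) = 213227 + 13458 = 226685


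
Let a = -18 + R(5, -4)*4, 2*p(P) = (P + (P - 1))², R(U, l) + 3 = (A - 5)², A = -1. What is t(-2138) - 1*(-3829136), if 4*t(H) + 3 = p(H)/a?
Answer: 3510464077/912 ≈ 3.8492e+6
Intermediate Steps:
R(U, l) = 33 (R(U, l) = -3 + (-1 - 5)² = -3 + (-6)² = -3 + 36 = 33)
p(P) = (-1 + 2*P)²/2 (p(P) = (P + (P - 1))²/2 = (P + (-1 + P))²/2 = (-1 + 2*P)²/2)
a = 114 (a = -18 + 33*4 = -18 + 132 = 114)
t(H) = -¾ + (-1 + 2*H)²/912 (t(H) = -¾ + (((-1 + 2*H)²/2)/114)/4 = -¾ + (((-1 + 2*H)²/2)*(1/114))/4 = -¾ + ((-1 + 2*H)²/228)/4 = -¾ + (-1 + 2*H)²/912)
t(-2138) - 1*(-3829136) = (-¾ + (-1 + 2*(-2138))²/912) - 1*(-3829136) = (-¾ + (-1 - 4276)²/912) + 3829136 = (-¾ + (1/912)*(-4277)²) + 3829136 = (-¾ + (1/912)*18292729) + 3829136 = (-¾ + 18292729/912) + 3829136 = 18292045/912 + 3829136 = 3510464077/912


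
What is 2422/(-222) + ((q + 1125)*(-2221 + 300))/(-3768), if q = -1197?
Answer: -829820/17427 ≈ -47.617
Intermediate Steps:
2422/(-222) + ((q + 1125)*(-2221 + 300))/(-3768) = 2422/(-222) + ((-1197 + 1125)*(-2221 + 300))/(-3768) = 2422*(-1/222) - 72*(-1921)*(-1/3768) = -1211/111 + 138312*(-1/3768) = -1211/111 - 5763/157 = -829820/17427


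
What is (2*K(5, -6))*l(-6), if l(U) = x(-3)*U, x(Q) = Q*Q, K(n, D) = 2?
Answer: -216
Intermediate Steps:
x(Q) = Q²
l(U) = 9*U (l(U) = (-3)²*U = 9*U)
(2*K(5, -6))*l(-6) = (2*2)*(9*(-6)) = 4*(-54) = -216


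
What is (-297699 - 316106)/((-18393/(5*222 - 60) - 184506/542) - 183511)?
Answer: 58219404250/17439968401 ≈ 3.3383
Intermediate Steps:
(-297699 - 316106)/((-18393/(5*222 - 60) - 184506/542) - 183511) = -613805/((-18393/(1110 - 60) - 184506*1/542) - 183511) = -613805/((-18393/1050 - 92253/271) - 183511) = -613805/((-18393*1/1050 - 92253/271) - 183511) = -613805/((-6131/350 - 92253/271) - 183511) = -613805/(-33950051/94850 - 183511) = -613805/(-17439968401/94850) = -613805*(-94850/17439968401) = 58219404250/17439968401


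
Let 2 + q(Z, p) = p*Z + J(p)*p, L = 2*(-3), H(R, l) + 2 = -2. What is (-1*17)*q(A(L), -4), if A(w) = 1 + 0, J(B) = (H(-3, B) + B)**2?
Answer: 4454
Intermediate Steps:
H(R, l) = -4 (H(R, l) = -2 - 2 = -4)
J(B) = (-4 + B)**2
L = -6
A(w) = 1
q(Z, p) = -2 + Z*p + p*(-4 + p)**2 (q(Z, p) = -2 + (p*Z + (-4 + p)**2*p) = -2 + (Z*p + p*(-4 + p)**2) = -2 + Z*p + p*(-4 + p)**2)
(-1*17)*q(A(L), -4) = (-1*17)*(-2 + 1*(-4) - 4*(-4 - 4)**2) = -17*(-2 - 4 - 4*(-8)**2) = -17*(-2 - 4 - 4*64) = -17*(-2 - 4 - 256) = -17*(-262) = 4454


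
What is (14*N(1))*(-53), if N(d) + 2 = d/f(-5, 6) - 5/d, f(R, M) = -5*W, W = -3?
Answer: 77168/15 ≈ 5144.5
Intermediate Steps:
f(R, M) = 15 (f(R, M) = -5*(-3) = 15)
N(d) = -2 - 5/d + d/15 (N(d) = -2 + (d/15 - 5/d) = -2 + (-5/d + d/15) = -2 - 5/d + d/15)
(14*N(1))*(-53) = (14*(-2 - 5/1 + (1/15)*1))*(-53) = (14*(-2 - 5*1 + 1/15))*(-53) = (14*(-2 - 5 + 1/15))*(-53) = (14*(-104/15))*(-53) = -1456/15*(-53) = 77168/15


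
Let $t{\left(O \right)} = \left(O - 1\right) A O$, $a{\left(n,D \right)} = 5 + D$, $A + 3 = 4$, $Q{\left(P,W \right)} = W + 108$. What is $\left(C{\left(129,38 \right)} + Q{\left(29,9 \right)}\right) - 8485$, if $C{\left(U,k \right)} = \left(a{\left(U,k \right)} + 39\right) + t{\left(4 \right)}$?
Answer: $-8274$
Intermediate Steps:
$Q{\left(P,W \right)} = 108 + W$
$A = 1$ ($A = -3 + 4 = 1$)
$t{\left(O \right)} = O \left(-1 + O\right)$ ($t{\left(O \right)} = \left(O - 1\right) 1 O = \left(-1 + O\right) 1 O = \left(-1 + O\right) O = O \left(-1 + O\right)$)
$C{\left(U,k \right)} = 56 + k$ ($C{\left(U,k \right)} = \left(\left(5 + k\right) + 39\right) + 4 \left(-1 + 4\right) = \left(44 + k\right) + 4 \cdot 3 = \left(44 + k\right) + 12 = 56 + k$)
$\left(C{\left(129,38 \right)} + Q{\left(29,9 \right)}\right) - 8485 = \left(\left(56 + 38\right) + \left(108 + 9\right)\right) - 8485 = \left(94 + 117\right) - 8485 = 211 - 8485 = -8274$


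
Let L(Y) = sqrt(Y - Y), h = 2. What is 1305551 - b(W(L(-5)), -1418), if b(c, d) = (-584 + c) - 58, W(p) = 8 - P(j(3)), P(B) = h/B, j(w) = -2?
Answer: 1306184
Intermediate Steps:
P(B) = 2/B
L(Y) = 0 (L(Y) = sqrt(0) = 0)
W(p) = 9 (W(p) = 8 - 2/(-2) = 8 - 2*(-1)/2 = 8 - 1*(-1) = 8 + 1 = 9)
b(c, d) = -642 + c
1305551 - b(W(L(-5)), -1418) = 1305551 - (-642 + 9) = 1305551 - 1*(-633) = 1305551 + 633 = 1306184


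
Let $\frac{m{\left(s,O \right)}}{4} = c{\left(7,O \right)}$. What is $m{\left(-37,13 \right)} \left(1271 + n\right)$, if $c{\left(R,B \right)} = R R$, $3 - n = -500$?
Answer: $347704$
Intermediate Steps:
$n = 503$ ($n = 3 - -500 = 3 + 500 = 503$)
$c{\left(R,B \right)} = R^{2}$
$m{\left(s,O \right)} = 196$ ($m{\left(s,O \right)} = 4 \cdot 7^{2} = 4 \cdot 49 = 196$)
$m{\left(-37,13 \right)} \left(1271 + n\right) = 196 \left(1271 + 503\right) = 196 \cdot 1774 = 347704$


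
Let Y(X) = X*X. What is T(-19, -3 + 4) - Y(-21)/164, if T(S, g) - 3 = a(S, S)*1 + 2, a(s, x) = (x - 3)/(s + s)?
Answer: 9005/3116 ≈ 2.8899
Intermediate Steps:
a(s, x) = (-3 + x)/(2*s) (a(s, x) = (-3 + x)/((2*s)) = (-3 + x)*(1/(2*s)) = (-3 + x)/(2*s))
Y(X) = X**2
T(S, g) = 5 + (-3 + S)/(2*S) (T(S, g) = 3 + (((-3 + S)/(2*S))*1 + 2) = 3 + ((-3 + S)/(2*S) + 2) = 3 + (2 + (-3 + S)/(2*S)) = 5 + (-3 + S)/(2*S))
T(-19, -3 + 4) - Y(-21)/164 = (1/2)*(-3 + 11*(-19))/(-19) - (-21)**2/164 = (1/2)*(-1/19)*(-3 - 209) - 441/164 = (1/2)*(-1/19)*(-212) - 1*441/164 = 106/19 - 441/164 = 9005/3116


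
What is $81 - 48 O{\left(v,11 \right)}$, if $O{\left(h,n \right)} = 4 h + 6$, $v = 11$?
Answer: $-2319$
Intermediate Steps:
$O{\left(h,n \right)} = 6 + 4 h$
$81 - 48 O{\left(v,11 \right)} = 81 - 48 \left(6 + 4 \cdot 11\right) = 81 - 48 \left(6 + 44\right) = 81 - 2400 = -2319$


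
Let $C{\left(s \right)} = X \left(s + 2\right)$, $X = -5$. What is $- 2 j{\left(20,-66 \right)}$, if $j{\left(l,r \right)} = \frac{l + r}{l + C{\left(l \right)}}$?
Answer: $- \frac{46}{45} \approx -1.0222$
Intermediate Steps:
$C{\left(s \right)} = -10 - 5 s$ ($C{\left(s \right)} = - 5 \left(s + 2\right) = - 5 \left(2 + s\right) = -10 - 5 s$)
$j{\left(l,r \right)} = \frac{l + r}{-10 - 4 l}$ ($j{\left(l,r \right)} = \frac{l + r}{l - \left(10 + 5 l\right)} = \frac{l + r}{-10 - 4 l}$)
$- 2 j{\left(20,-66 \right)} = - 2 \frac{20 - 66}{2 \left(-5 - 40\right)} = - 2 \cdot \frac{1}{2} \frac{1}{-5 - 40} \left(-46\right) = - 2 \cdot \frac{1}{2} \frac{1}{-45} \left(-46\right) = - 2 \cdot \frac{1}{2} \left(- \frac{1}{45}\right) \left(-46\right) = \left(-2\right) \frac{23}{45} = - \frac{46}{45}$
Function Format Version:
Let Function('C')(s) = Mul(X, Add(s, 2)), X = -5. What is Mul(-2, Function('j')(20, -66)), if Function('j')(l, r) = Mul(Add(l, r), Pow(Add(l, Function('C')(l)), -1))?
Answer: Rational(-46, 45) ≈ -1.0222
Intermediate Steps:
Function('C')(s) = Add(-10, Mul(-5, s)) (Function('C')(s) = Mul(-5, Add(s, 2)) = Mul(-5, Add(2, s)) = Add(-10, Mul(-5, s)))
Function('j')(l, r) = Mul(Pow(Add(-10, Mul(-4, l)), -1), Add(l, r)) (Function('j')(l, r) = Mul(Add(l, r), Pow(Add(l, Add(-10, Mul(-5, l))), -1)) = Mul(Add(l, r), Pow(Add(-10, Mul(-4, l)), -1)) = Mul(Pow(Add(-10, Mul(-4, l)), -1), Add(l, r)))
Mul(-2, Function('j')(20, -66)) = Mul(-2, Mul(Rational(1, 2), Pow(Add(-5, Mul(-2, 20)), -1), Add(20, -66))) = Mul(-2, Mul(Rational(1, 2), Pow(Add(-5, -40), -1), -46)) = Mul(-2, Mul(Rational(1, 2), Pow(-45, -1), -46)) = Mul(-2, Mul(Rational(1, 2), Rational(-1, 45), -46)) = Mul(-2, Rational(23, 45)) = Rational(-46, 45)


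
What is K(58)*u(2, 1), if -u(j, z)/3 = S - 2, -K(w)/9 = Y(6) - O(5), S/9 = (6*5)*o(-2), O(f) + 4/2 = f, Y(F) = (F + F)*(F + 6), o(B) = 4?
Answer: 4103946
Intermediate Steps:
Y(F) = 2*F*(6 + F) (Y(F) = (2*F)*(6 + F) = 2*F*(6 + F))
O(f) = -2 + f
S = 1080 (S = 9*((6*5)*4) = 9*(30*4) = 9*120 = 1080)
K(w) = -1269 (K(w) = -9*(2*6*(6 + 6) - (-2 + 5)) = -9*(2*6*12 - 1*3) = -9*(144 - 3) = -9*141 = -1269)
u(j, z) = -3234 (u(j, z) = -3*(1080 - 2) = -3*1078 = -3234)
K(58)*u(2, 1) = -1269*(-3234) = 4103946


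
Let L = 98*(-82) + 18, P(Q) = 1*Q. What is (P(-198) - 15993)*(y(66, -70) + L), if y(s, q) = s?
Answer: 128750832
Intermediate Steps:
P(Q) = Q
L = -8018 (L = -8036 + 18 = -8018)
(P(-198) - 15993)*(y(66, -70) + L) = (-198 - 15993)*(66 - 8018) = -16191*(-7952) = 128750832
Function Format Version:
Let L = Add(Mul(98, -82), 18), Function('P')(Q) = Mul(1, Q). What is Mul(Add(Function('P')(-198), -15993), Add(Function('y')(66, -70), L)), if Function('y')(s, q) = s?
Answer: 128750832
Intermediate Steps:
Function('P')(Q) = Q
L = -8018 (L = Add(-8036, 18) = -8018)
Mul(Add(Function('P')(-198), -15993), Add(Function('y')(66, -70), L)) = Mul(Add(-198, -15993), Add(66, -8018)) = Mul(-16191, -7952) = 128750832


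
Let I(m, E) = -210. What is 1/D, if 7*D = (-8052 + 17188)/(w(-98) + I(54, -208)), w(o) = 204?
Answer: -21/4568 ≈ -0.0045972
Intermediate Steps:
D = -4568/21 (D = ((-8052 + 17188)/(204 - 210))/7 = (9136/(-6))/7 = (9136*(-⅙))/7 = (⅐)*(-4568/3) = -4568/21 ≈ -217.52)
1/D = 1/(-4568/21) = -21/4568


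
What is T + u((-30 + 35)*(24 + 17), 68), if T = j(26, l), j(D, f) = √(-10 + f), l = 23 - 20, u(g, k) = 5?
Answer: 5 + I*√7 ≈ 5.0 + 2.6458*I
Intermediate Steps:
l = 3
T = I*√7 (T = √(-10 + 3) = √(-7) = I*√7 ≈ 2.6458*I)
T + u((-30 + 35)*(24 + 17), 68) = I*√7 + 5 = 5 + I*√7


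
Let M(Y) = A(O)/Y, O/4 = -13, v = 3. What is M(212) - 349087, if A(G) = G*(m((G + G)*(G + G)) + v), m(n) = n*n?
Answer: -1539317778/53 ≈ -2.9044e+7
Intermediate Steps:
m(n) = n²
O = -52 (O = 4*(-13) = -52)
A(G) = G*(3 + 16*G⁴) (A(G) = G*(((G + G)*(G + G))² + 3) = G*(((2*G)*(2*G))² + 3) = G*((4*G²)² + 3) = G*(16*G⁴ + 3) = G*(3 + 16*G⁴))
M(Y) = -6083264668/Y (M(Y) = (-52*(3 + 16*(-52)⁴))/Y = (-52*(3 + 16*7311616))/Y = (-52*(3 + 116985856))/Y = (-52*116985859)/Y = -6083264668/Y)
M(212) - 349087 = -6083264668/212 - 349087 = -6083264668*1/212 - 349087 = -1520816167/53 - 349087 = -1539317778/53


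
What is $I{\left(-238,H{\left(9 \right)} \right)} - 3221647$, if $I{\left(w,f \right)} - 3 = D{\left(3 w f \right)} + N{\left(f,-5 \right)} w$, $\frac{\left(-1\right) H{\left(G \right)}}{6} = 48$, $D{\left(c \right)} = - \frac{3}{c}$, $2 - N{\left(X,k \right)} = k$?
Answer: $- \frac{220938560641}{68544} \approx -3.2233 \cdot 10^{6}$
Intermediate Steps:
$N{\left(X,k \right)} = 2 - k$
$H{\left(G \right)} = -288$ ($H{\left(G \right)} = \left(-6\right) 48 = -288$)
$I{\left(w,f \right)} = 3 + 7 w - \frac{1}{f w}$ ($I{\left(w,f \right)} = 3 + \left(- \frac{3}{3 w f} + \left(2 - -5\right) w\right) = 3 + \left(- \frac{3}{3 f w} + \left(2 + 5\right) w\right) = 3 + \left(- 3 \frac{1}{3 f w} + 7 w\right) = 3 + \left(- \frac{1}{f w} + 7 w\right) = 3 + \left(7 w - \frac{1}{f w}\right) = 3 + 7 w - \frac{1}{f w}$)
$I{\left(-238,H{\left(9 \right)} \right)} - 3221647 = \left(3 + 7 \left(-238\right) - \frac{1}{\left(-288\right) \left(-238\right)}\right) - 3221647 = \left(3 - 1666 - \left(- \frac{1}{288}\right) \left(- \frac{1}{238}\right)\right) - 3221647 = \left(3 - 1666 - \frac{1}{68544}\right) - 3221647 = - \frac{113988673}{68544} - 3221647 = - \frac{220938560641}{68544}$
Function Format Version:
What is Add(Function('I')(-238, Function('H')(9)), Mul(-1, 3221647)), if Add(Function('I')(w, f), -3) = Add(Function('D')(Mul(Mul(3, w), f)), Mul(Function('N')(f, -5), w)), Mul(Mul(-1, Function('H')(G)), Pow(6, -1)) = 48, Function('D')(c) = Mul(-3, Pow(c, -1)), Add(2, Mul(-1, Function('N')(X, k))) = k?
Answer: Rational(-220938560641, 68544) ≈ -3.2233e+6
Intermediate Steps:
Function('N')(X, k) = Add(2, Mul(-1, k))
Function('H')(G) = -288 (Function('H')(G) = Mul(-6, 48) = -288)
Function('I')(w, f) = Add(3, Mul(7, w), Mul(-1, Pow(f, -1), Pow(w, -1))) (Function('I')(w, f) = Add(3, Add(Mul(-3, Pow(Mul(Mul(3, w), f), -1)), Mul(Add(2, Mul(-1, -5)), w))) = Add(3, Add(Mul(-3, Pow(Mul(3, f, w), -1)), Mul(Add(2, 5), w))) = Add(3, Add(Mul(-3, Mul(Rational(1, 3), Pow(f, -1), Pow(w, -1))), Mul(7, w))) = Add(3, Add(Mul(-1, Pow(f, -1), Pow(w, -1)), Mul(7, w))) = Add(3, Add(Mul(7, w), Mul(-1, Pow(f, -1), Pow(w, -1)))) = Add(3, Mul(7, w), Mul(-1, Pow(f, -1), Pow(w, -1))))
Add(Function('I')(-238, Function('H')(9)), Mul(-1, 3221647)) = Add(Add(3, Mul(7, -238), Mul(-1, Pow(-288, -1), Pow(-238, -1))), Mul(-1, 3221647)) = Add(Add(3, -1666, Mul(-1, Rational(-1, 288), Rational(-1, 238))), -3221647) = Add(Add(3, -1666, Rational(-1, 68544)), -3221647) = Add(Rational(-113988673, 68544), -3221647) = Rational(-220938560641, 68544)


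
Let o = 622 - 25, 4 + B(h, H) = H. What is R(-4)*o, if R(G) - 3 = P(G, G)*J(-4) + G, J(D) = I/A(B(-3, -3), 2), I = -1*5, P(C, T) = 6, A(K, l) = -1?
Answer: 17313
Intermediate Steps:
B(h, H) = -4 + H
I = -5
J(D) = 5 (J(D) = -5/(-1) = -5*(-1) = 5)
o = 597
R(G) = 33 + G (R(G) = 3 + (6*5 + G) = 3 + (30 + G) = 33 + G)
R(-4)*o = (33 - 4)*597 = 29*597 = 17313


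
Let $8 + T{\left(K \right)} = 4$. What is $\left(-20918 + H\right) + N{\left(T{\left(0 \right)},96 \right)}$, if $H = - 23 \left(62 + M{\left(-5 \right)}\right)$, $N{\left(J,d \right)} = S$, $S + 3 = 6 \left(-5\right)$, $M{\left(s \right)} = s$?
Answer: $-22262$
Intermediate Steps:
$S = -33$ ($S = -3 + 6 \left(-5\right) = -3 - 30 = -33$)
$T{\left(K \right)} = -4$ ($T{\left(K \right)} = -8 + 4 = -4$)
$N{\left(J,d \right)} = -33$
$H = -1311$ ($H = - 23 \left(62 - 5\right) = \left(-23\right) 57 = -1311$)
$\left(-20918 + H\right) + N{\left(T{\left(0 \right)},96 \right)} = \left(-20918 - 1311\right) - 33 = -22229 - 33 = -22262$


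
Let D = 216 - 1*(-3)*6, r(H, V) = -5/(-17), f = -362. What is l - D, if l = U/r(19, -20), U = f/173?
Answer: -208564/865 ≈ -241.11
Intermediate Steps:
U = -362/173 ≈ -2.0925
r(H, V) = 5/17 (r(H, V) = -5*(-1/17) = 5/17)
D = 234 (D = 216 + 3*6 = 216 + 18 = 234)
l = -6154/865 (l = -362/(173*5/17) = -362/173*17/5 = -6154/865 ≈ -7.1144)
l - D = -6154/865 - 1*234 = -6154/865 - 234 = -208564/865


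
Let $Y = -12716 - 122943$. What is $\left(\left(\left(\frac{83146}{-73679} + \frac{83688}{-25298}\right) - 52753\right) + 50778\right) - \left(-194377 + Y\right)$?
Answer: $\frac{305737455256101}{931965671} \approx 3.2806 \cdot 10^{5}$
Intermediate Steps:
$Y = -135659$ ($Y = -12716 - 122943 = -135659$)
$\left(\left(\left(\frac{83146}{-73679} + \frac{83688}{-25298}\right) - 52753\right) + 50778\right) - \left(-194377 + Y\right) = \left(\left(\left(\frac{83146}{-73679} + \frac{83688}{-25298}\right) - 52753\right) + 50778\right) + \left(194377 - -135659\right) = \left(\left(\left(83146 \left(- \frac{1}{73679}\right) + 83688 \left(- \frac{1}{25298}\right)\right) - 52753\right) + 50778\right) + \left(194377 + 135659\right) = \left(\left(\left(- \frac{83146}{73679} - \frac{41844}{12649}\right) - 52753\right) + 50778\right) + 330036 = \left(\left(- \frac{4134737830}{931965671} - 52753\right) + 50778\right) + 330036 = \left(- \frac{49168119780093}{931965671} + 50778\right) + 330036 = - \frac{1844766938055}{931965671} + 330036 = \frac{305737455256101}{931965671}$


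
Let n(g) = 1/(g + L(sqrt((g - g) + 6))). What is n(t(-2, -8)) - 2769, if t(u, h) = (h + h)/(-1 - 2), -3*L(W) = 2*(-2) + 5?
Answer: -13844/5 ≈ -2768.8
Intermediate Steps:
L(W) = -1/3 (L(W) = -(2*(-2) + 5)/3 = -(-4 + 5)/3 = -1/3*1 = -1/3)
t(u, h) = -2*h/3 (t(u, h) = (2*h)/(-3) = (2*h)*(-1/3) = -2*h/3)
n(g) = 1/(-1/3 + g) (n(g) = 1/(g - 1/3) = 1/(-1/3 + g))
n(t(-2, -8)) - 2769 = 3/(-1 + 3*(-2/3*(-8))) - 2769 = 3/(-1 + 3*(16/3)) - 2769 = 3/(-1 + 16) - 2769 = 3/15 - 2769 = 3*(1/15) - 2769 = 1/5 - 2769 = -13844/5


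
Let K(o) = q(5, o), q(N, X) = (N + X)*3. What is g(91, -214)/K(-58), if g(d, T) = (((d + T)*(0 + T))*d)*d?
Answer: -72657494/53 ≈ -1.3709e+6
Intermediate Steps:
q(N, X) = 3*N + 3*X
K(o) = 15 + 3*o (K(o) = 3*5 + 3*o = 15 + 3*o)
g(d, T) = T*d²*(T + d) (g(d, T) = (((T + d)*T)*d)*d = ((T*(T + d))*d)*d = (T*d*(T + d))*d = T*d²*(T + d))
g(91, -214)/K(-58) = (-214*91²*(-214 + 91))/(15 + 3*(-58)) = (-214*8281*(-123))/(15 - 174) = 217972482/(-159) = 217972482*(-1/159) = -72657494/53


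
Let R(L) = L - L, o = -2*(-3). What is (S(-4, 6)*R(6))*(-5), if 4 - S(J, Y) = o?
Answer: 0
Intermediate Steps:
o = 6
S(J, Y) = -2 (S(J, Y) = 4 - 1*6 = 4 - 6 = -2)
R(L) = 0
(S(-4, 6)*R(6))*(-5) = -2*0*(-5) = 0*(-5) = 0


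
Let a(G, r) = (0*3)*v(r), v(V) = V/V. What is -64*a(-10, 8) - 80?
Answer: -80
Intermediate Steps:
v(V) = 1
a(G, r) = 0 (a(G, r) = (0*3)*1 = 0*1 = 0)
-64*a(-10, 8) - 80 = -64*0 - 80 = 0 - 80 = -80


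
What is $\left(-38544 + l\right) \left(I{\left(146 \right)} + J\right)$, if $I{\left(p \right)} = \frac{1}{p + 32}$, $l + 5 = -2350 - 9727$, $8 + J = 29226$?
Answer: $- \frac{131647976965}{89} \approx -1.4792 \cdot 10^{9}$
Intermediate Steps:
$J = 29218$ ($J = -8 + 29226 = 29218$)
$l = -12082$ ($l = -5 - 12077 = -12082$)
$I{\left(p \right)} = \frac{1}{32 + p}$
$\left(-38544 + l\right) \left(I{\left(146 \right)} + J\right) = \left(-38544 - 12082\right) \left(\frac{1}{32 + 146} + 29218\right) = - 50626 \left(\frac{1}{178} + 29218\right) = \left(-50626\right) \frac{5200805}{178} = - \frac{131647976965}{89}$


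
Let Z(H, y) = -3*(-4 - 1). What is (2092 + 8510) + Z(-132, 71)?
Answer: 10617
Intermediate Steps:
Z(H, y) = 15 (Z(H, y) = -3*(-5) = 15)
(2092 + 8510) + Z(-132, 71) = (2092 + 8510) + 15 = 10602 + 15 = 10617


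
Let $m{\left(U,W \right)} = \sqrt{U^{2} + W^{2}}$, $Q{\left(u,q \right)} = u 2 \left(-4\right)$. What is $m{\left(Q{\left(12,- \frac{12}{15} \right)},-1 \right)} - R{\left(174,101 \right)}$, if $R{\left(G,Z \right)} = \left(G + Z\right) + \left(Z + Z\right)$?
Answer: $-477 + \sqrt{9217} \approx -380.99$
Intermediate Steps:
$R{\left(G,Z \right)} = G + 3 Z$ ($R{\left(G,Z \right)} = \left(G + Z\right) + 2 Z = G + 3 Z$)
$Q{\left(u,q \right)} = - 8 u$ ($Q{\left(u,q \right)} = 2 u \left(-4\right) = - 8 u$)
$m{\left(Q{\left(12,- \frac{12}{15} \right)},-1 \right)} - R{\left(174,101 \right)} = \sqrt{\left(\left(-8\right) 12\right)^{2} + \left(-1\right)^{2}} - \left(174 + 3 \cdot 101\right) = \sqrt{\left(-96\right)^{2} + 1} - \left(174 + 303\right) = \sqrt{9216 + 1} - 477 = \sqrt{9217} - 477 = -477 + \sqrt{9217}$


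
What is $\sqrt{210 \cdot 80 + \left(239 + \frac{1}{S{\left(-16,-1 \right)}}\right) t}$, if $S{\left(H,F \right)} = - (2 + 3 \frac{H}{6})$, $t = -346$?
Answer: $\frac{i \sqrt{593565}}{3} \approx 256.81 i$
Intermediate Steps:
$S{\left(H,F \right)} = -2 - \frac{H}{2}$ ($S{\left(H,F \right)} = - (2 + 3 H \frac{1}{6}) = - (2 + 3 \frac{H}{6}) = - (2 + \frac{H}{2}) = -2 - \frac{H}{2}$)
$\sqrt{210 \cdot 80 + \left(239 + \frac{1}{S{\left(-16,-1 \right)}}\right) t} = \sqrt{210 \cdot 80 + \left(239 + \frac{1}{-2 - -8}\right) \left(-346\right)} = \sqrt{16800 + \left(239 + \frac{1}{-2 + 8}\right) \left(-346\right)} = \sqrt{16800 + \left(239 + \frac{1}{6}\right) \left(-346\right)} = \sqrt{16800 + \frac{1435}{6} \left(-346\right)} = \sqrt{16800 - \frac{248255}{3}} = \sqrt{- \frac{197855}{3}} = \frac{i \sqrt{593565}}{3}$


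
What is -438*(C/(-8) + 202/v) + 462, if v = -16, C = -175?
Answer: -7179/2 ≈ -3589.5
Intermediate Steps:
-438*(C/(-8) + 202/v) + 462 = -438*(-175/(-8) + 202/(-16)) + 462 = -438*(-175*(-⅛) + 202*(-1/16)) + 462 = -438*(175/8 - 101/8) + 462 = -438*37/4 + 462 = -8103/2 + 462 = -7179/2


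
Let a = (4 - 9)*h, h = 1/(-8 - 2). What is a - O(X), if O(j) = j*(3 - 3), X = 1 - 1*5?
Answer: ½ ≈ 0.50000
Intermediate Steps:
h = -⅒ (h = 1/(-10) = -⅒ ≈ -0.10000)
X = -4 (X = 1 - 5 = -4)
O(j) = 0 (O(j) = j*0 = 0)
a = ½ (a = (4 - 9)*(-⅒) = -5*(-⅒) = ½ ≈ 0.50000)
a - O(X) = ½ - 1*0 = ½ + 0 = ½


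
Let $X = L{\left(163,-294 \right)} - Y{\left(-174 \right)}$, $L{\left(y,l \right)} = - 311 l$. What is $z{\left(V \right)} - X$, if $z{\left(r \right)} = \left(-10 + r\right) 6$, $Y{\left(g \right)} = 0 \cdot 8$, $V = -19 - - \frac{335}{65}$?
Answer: $- \frac{1190502}{13} \approx -91577.0$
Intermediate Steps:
$V = - \frac{180}{13}$ ($V = -19 - \left(-335\right) \frac{1}{65} = -19 - - \frac{67}{13} = -19 + \frac{67}{13} = - \frac{180}{13} \approx -13.846$)
$Y{\left(g \right)} = 0$
$z{\left(r \right)} = -60 + 6 r$
$X = 91434$ ($X = \left(-311\right) \left(-294\right) - 0 = 91434 + 0 = 91434$)
$z{\left(V \right)} - X = \left(-60 + 6 \left(- \frac{180}{13}\right)\right) - 91434 = \left(-60 - \frac{1080}{13}\right) - 91434 = - \frac{1860}{13} - 91434 = - \frac{1190502}{13}$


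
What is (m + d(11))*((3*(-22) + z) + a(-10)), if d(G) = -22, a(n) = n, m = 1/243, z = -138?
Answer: 1143830/243 ≈ 4707.1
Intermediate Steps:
m = 1/243 ≈ 0.0041152
(m + d(11))*((3*(-22) + z) + a(-10)) = (1/243 - 22)*((3*(-22) - 138) - 10) = -5345*((-66 - 138) - 10)/243 = -5345*(-204 - 10)/243 = -5345/243*(-214) = 1143830/243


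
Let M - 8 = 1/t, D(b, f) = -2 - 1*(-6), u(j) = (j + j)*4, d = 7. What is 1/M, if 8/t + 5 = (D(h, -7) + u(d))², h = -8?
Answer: 8/3659 ≈ 0.0021864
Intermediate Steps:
u(j) = 8*j (u(j) = (2*j)*4 = 8*j)
D(b, f) = 4 (D(b, f) = -2 + 6 = 4)
t = 8/3595 (t = 8/(-5 + (4 + 8*7)²) = 8/(-5 + (4 + 56)²) = 8/(-5 + 60²) = 8/(-5 + 3600) = 8/3595 ≈ 0.0022253)
M = 3659/8 (M = 8 + 1/(8/3595) = 8 + 3595/8 = 3659/8 ≈ 457.38)
1/M = 1/(3659/8) = 8/3659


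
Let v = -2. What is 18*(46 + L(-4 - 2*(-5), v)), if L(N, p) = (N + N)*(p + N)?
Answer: 1692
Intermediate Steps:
L(N, p) = 2*N*(N + p) (L(N, p) = (2*N)*(N + p) = 2*N*(N + p))
18*(46 + L(-4 - 2*(-5), v)) = 18*(46 + 2*(-4 - 2*(-5))*((-4 - 2*(-5)) - 2)) = 18*(46 + 2*(-4 + 10)*((-4 + 10) - 2)) = 18*(46 + 2*6*(6 - 2)) = 18*(46 + 2*6*4) = 18*(46 + 48) = 18*94 = 1692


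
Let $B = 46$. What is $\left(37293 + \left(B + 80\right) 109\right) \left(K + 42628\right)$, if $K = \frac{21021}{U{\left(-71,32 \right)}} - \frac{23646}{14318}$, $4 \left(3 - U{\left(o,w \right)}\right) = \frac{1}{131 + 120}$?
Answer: $\frac{54595530671898225}{21555749} \approx 2.5328 \cdot 10^{9}$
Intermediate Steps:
$U{\left(o,w \right)} = \frac{3011}{1004}$ ($U{\left(o,w \right)} = 3 - \frac{1}{4 \left(131 + 120\right)} = 3 - \frac{1}{4 \cdot 251} = 3 - \frac{1}{1004} = \frac{3011}{1004}$)
$K = \frac{151055697303}{21555749}$ ($K = \frac{21021}{\frac{3011}{1004}} - \frac{23646}{14318} = 21021 \cdot \frac{1004}{3011} - \frac{11823}{7159} = \frac{21105084}{3011} - \frac{11823}{7159} = \frac{151055697303}{21555749} \approx 7007.7$)
$\left(37293 + \left(B + 80\right) 109\right) \left(K + 42628\right) = \left(37293 + \left(46 + 80\right) 109\right) \left(\frac{151055697303}{21555749} + 42628\right) = \left(37293 + 126 \cdot 109\right) \frac{1069934165675}{21555749} = \left(37293 + 13734\right) \frac{1069934165675}{21555749} = 51027 \cdot \frac{1069934165675}{21555749} = \frac{54595530671898225}{21555749}$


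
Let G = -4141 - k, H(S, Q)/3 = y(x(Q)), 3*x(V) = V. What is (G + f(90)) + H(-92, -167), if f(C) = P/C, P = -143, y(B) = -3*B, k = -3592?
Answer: -4463/90 ≈ -49.589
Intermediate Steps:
x(V) = V/3
H(S, Q) = -3*Q (H(S, Q) = 3*(-Q) = -3*Q)
f(C) = -143/C
G = -549 (G = -4141 - 1*(-3592) = -4141 + 3592 = -549)
(G + f(90)) + H(-92, -167) = (-549 - 143/90) - 3*(-167) = (-549 - 143*1/90) + 501 = (-549 - 143/90) + 501 = -49553/90 + 501 = -4463/90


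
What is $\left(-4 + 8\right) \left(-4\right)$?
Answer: $-16$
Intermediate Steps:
$\left(-4 + 8\right) \left(-4\right) = 4 \left(-4\right) = -16$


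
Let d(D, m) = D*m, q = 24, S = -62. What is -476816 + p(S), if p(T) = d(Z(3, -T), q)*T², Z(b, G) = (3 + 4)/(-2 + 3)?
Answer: 168976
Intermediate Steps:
Z(b, G) = 7 (Z(b, G) = 7/1 = 7*1 = 7)
p(T) = 168*T² (p(T) = (7*24)*T² = 168*T²)
-476816 + p(S) = -476816 + 168*(-62)² = -476816 + 168*3844 = -476816 + 645792 = 168976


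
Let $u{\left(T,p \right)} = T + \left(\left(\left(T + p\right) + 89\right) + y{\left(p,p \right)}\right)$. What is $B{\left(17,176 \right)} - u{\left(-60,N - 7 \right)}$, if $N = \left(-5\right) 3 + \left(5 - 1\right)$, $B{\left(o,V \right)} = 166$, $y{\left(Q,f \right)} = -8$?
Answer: $223$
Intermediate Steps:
$N = -11$ ($N = -15 + 4 = -11$)
$u{\left(T,p \right)} = 81 + p + 2 T$ ($u{\left(T,p \right)} = T - \left(-81 - T - p\right) = T + \left(81 + T + p\right) = 81 + p + 2 T$)
$B{\left(17,176 \right)} - u{\left(-60,N - 7 \right)} = 166 - \left(81 - 18 + 2 \left(-60\right)\right) = 166 - \left(81 - 18 - 120\right) = 166 - -57 = 166 + 57 = 223$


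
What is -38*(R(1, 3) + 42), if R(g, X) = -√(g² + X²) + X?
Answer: -1710 + 38*√10 ≈ -1589.8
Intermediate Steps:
R(g, X) = X - √(X² + g²) (R(g, X) = -√(X² + g²) + X = X - √(X² + g²))
-38*(R(1, 3) + 42) = -38*((3 - √(3² + 1²)) + 42) = -38*((3 - √(9 + 1)) + 42) = -38*((3 - √10) + 42) = -38*(45 - √10) = -1710 + 38*√10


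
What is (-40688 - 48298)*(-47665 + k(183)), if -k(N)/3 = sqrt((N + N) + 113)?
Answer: 4241517690 + 266958*sqrt(479) ≈ 4.2474e+9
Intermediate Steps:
k(N) = -3*sqrt(113 + 2*N) (k(N) = -3*sqrt((N + N) + 113) = -3*sqrt(2*N + 113) = -3*sqrt(113 + 2*N))
(-40688 - 48298)*(-47665 + k(183)) = (-40688 - 48298)*(-47665 - 3*sqrt(113 + 2*183)) = -88986*(-47665 - 3*sqrt(113 + 366)) = -88986*(-47665 - 3*sqrt(479)) = 4241517690 + 266958*sqrt(479)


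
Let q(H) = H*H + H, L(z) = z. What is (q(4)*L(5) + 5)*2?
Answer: 210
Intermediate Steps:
q(H) = H + H² (q(H) = H² + H = H + H²)
(q(4)*L(5) + 5)*2 = ((4*(1 + 4))*5 + 5)*2 = ((4*5)*5 + 5)*2 = (20*5 + 5)*2 = (100 + 5)*2 = 105*2 = 210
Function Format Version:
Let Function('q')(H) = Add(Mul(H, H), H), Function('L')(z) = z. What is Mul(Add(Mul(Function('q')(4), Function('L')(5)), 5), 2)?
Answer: 210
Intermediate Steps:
Function('q')(H) = Add(H, Pow(H, 2)) (Function('q')(H) = Add(Pow(H, 2), H) = Add(H, Pow(H, 2)))
Mul(Add(Mul(Function('q')(4), Function('L')(5)), 5), 2) = Mul(Add(Mul(Mul(4, Add(1, 4)), 5), 5), 2) = Mul(Add(Mul(Mul(4, 5), 5), 5), 2) = Mul(Add(Mul(20, 5), 5), 2) = Mul(Add(100, 5), 2) = Mul(105, 2) = 210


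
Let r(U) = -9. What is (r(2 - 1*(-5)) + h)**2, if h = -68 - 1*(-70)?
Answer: 49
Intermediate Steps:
h = 2 (h = -68 + 70 = 2)
(r(2 - 1*(-5)) + h)**2 = (-9 + 2)**2 = (-7)**2 = 49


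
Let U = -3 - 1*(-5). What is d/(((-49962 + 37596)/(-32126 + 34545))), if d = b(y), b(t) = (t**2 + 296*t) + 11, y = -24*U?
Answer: 28769167/12366 ≈ 2326.5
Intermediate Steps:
U = 2 (U = -3 + 5 = 2)
y = -48 (y = -24*2 = -48)
b(t) = 11 + t**2 + 296*t
d = -11893 (d = 11 + (-48)**2 + 296*(-48) = 11 + 2304 - 14208 = -11893)
d/(((-49962 + 37596)/(-32126 + 34545))) = -11893*(-32126 + 34545)/(-49962 + 37596) = -11893/((-12366/2419)) = -11893/((-12366*1/2419)) = -11893/(-12366/2419) = -11893*(-2419/12366) = 28769167/12366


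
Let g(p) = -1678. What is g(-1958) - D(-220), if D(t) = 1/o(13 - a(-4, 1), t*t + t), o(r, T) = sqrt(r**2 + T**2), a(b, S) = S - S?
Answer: -1678 - sqrt(2321312569)/2321312569 ≈ -1678.0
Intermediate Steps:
a(b, S) = 0
o(r, T) = sqrt(T**2 + r**2)
D(t) = 1/sqrt(169 + (t + t**2)**2) (D(t) = 1/(sqrt((t*t + t)**2 + (13 - 1*0)**2)) = 1/(sqrt((t**2 + t)**2 + (13 + 0)**2)) = 1/(sqrt((t + t**2)**2 + 13**2)) = 1/(sqrt((t + t**2)**2 + 169)) = 1/(sqrt(169 + (t + t**2)**2)) = 1/sqrt(169 + (t + t**2)**2))
g(-1958) - D(-220) = -1678 - 1/sqrt(169 + (-220)**2*(1 - 220)**2) = -1678 - 1/sqrt(169 + 48400*(-219)**2) = -1678 - 1/sqrt(169 + 48400*47961) = -1678 - 1/sqrt(169 + 2321312400) = -1678 - 1/sqrt(2321312569) = -1678 - sqrt(2321312569)/2321312569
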